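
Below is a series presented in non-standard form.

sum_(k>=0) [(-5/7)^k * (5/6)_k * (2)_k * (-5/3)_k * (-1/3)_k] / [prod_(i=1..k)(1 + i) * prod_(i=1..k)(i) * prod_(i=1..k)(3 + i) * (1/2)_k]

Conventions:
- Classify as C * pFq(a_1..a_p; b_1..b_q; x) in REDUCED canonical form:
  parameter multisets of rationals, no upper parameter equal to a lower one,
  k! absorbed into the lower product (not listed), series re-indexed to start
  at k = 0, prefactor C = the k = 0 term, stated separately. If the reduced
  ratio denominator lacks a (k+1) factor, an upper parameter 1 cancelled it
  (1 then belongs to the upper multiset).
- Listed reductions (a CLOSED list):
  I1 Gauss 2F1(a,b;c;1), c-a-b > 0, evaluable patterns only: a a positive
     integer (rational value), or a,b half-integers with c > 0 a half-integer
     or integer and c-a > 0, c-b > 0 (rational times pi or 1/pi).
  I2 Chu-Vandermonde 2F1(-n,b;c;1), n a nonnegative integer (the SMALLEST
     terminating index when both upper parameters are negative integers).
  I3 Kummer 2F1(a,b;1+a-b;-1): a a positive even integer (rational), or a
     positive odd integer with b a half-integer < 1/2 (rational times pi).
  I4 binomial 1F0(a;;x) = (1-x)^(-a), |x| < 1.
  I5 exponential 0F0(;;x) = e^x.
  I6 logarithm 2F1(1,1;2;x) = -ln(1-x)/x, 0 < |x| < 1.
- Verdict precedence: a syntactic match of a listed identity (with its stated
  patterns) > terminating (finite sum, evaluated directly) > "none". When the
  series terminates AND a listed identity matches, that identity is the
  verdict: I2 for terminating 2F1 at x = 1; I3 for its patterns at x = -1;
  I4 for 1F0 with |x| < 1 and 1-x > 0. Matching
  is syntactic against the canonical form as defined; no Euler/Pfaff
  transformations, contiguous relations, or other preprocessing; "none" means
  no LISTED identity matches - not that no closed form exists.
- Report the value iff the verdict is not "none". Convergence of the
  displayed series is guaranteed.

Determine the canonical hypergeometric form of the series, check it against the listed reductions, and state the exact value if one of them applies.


Canonical form: C = 1 times 3F2 with upper {-5/3, -1/3, 5/6}, lower {1/2, 4}, x = -5/7. Verdict: none - this 3F2 at x = -5/7 matches no listed pattern, and upper {-5/3, -1/3, 5/6} holds no stopper.

Key step: with t_0 = 1, the lower running product (C = 1, x = -5/7) is a rising factorial.
Step ratio: r(k) = (-5/7) * (k-5/3) (k-1/3) (k+5/6) / [(k+1/2) (k+4) (k+1)] - rational in k. x = (-5/7); t_0 = 1; negate the roots.


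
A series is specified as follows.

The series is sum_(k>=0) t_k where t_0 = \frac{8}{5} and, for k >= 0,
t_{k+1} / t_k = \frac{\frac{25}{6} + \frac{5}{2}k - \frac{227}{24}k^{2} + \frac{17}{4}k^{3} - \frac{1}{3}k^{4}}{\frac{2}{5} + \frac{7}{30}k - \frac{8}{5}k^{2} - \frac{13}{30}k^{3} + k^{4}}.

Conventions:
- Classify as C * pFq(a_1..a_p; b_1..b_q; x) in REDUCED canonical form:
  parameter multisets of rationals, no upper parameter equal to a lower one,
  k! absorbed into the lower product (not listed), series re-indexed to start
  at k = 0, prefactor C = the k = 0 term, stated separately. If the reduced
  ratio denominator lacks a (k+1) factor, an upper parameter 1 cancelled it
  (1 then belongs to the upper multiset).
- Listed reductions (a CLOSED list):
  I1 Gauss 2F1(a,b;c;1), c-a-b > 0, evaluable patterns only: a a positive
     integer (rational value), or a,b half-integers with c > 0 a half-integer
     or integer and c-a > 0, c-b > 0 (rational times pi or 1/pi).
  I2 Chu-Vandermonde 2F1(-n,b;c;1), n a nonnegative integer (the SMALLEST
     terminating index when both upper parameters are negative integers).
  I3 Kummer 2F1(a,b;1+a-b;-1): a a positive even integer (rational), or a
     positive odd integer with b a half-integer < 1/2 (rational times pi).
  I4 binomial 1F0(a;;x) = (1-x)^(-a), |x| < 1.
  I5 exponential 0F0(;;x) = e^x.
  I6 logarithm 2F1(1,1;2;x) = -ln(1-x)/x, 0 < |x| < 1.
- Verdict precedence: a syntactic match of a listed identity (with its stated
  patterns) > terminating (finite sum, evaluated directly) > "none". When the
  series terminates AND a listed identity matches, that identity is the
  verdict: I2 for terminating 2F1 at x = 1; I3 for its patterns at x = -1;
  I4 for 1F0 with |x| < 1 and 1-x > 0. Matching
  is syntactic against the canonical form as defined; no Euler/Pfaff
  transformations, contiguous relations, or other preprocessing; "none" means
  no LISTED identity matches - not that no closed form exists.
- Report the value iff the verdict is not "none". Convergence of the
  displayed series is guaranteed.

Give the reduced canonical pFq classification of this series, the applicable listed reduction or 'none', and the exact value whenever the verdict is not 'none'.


Reduced: x = -\frac{1}{3}, 3F2, upper = {-10, -2, -\frac{5}{4}}, lower = {-\frac{4}{3}, -\frac{3}{5}}, C = \frac{8}{5}. Verdict: terminating. With -2 upstairs the series is a 3-term polynomial sum; evaluated term by term. Its exact value is -\frac{3433}{120}.

Structural cue: with t_0 = \frac{8}{5}, roots of the ratio polynomials (C = 8/5) are the negated parameters.
Consecutive-term ratio: r(k) = -\frac{1}{3} * (k-10) (k-2) (k-\frac{5}{4}) / [(k-\frac{4}{3}) (k-\frac{3}{5}) (k+1)] - rational in k, leading ratio -\frac{1}{3}; with t_0 = \frac{8}{5}, classification follows.


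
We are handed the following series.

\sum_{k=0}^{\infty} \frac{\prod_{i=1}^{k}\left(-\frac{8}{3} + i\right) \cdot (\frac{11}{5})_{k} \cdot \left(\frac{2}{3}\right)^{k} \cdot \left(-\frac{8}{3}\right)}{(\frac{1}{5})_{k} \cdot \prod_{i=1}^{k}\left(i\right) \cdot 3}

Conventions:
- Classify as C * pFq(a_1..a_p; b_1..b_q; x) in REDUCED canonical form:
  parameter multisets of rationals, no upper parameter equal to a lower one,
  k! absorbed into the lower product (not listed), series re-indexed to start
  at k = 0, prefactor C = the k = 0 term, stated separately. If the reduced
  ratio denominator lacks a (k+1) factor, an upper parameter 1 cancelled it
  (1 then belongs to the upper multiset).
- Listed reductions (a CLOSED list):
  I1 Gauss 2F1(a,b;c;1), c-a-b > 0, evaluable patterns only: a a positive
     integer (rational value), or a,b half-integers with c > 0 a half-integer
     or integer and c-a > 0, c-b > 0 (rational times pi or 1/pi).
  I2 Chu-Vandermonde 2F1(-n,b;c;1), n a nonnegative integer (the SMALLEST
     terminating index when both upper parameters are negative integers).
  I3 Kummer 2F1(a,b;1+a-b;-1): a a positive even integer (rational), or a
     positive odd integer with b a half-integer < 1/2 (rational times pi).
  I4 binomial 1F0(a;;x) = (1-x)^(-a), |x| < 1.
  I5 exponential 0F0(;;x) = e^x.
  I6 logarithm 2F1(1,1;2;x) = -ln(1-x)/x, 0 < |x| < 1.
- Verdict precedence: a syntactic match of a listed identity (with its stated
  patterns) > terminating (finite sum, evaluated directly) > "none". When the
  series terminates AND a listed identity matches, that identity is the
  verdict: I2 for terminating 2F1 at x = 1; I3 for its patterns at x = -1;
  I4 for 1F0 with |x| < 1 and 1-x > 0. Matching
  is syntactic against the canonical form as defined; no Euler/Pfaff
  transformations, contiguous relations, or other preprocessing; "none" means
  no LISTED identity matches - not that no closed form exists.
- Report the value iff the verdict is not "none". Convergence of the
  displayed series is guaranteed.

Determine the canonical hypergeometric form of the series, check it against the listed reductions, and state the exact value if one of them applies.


Structural cue: x = \frac{2}{3} and the running product (prefactor -8/9) telescopes to a rising factorial.
Consecutive-term ratio: r(k) = \frac{2}{3} * (k-\frac{5}{3}) (k+\frac{11}{5}) / [(k+\frac{1}{5}) (k+1)] - rational; roots negated = parameters, x = \frac{2}{3}, C = -\frac{8}{9}.

At argument \frac{2}{3}: a 2F1 with upper {-\frac{5}{3}, \frac{11}{5}}, lower {\frac{1}{5}}, scaled by C = -\frac{8}{9}. Verdict: none - at argument \frac{2}{3} the multisets {-\frac{5}{3}, \frac{11}{5}} ; {\frac{1}{5}} match no listed identity.


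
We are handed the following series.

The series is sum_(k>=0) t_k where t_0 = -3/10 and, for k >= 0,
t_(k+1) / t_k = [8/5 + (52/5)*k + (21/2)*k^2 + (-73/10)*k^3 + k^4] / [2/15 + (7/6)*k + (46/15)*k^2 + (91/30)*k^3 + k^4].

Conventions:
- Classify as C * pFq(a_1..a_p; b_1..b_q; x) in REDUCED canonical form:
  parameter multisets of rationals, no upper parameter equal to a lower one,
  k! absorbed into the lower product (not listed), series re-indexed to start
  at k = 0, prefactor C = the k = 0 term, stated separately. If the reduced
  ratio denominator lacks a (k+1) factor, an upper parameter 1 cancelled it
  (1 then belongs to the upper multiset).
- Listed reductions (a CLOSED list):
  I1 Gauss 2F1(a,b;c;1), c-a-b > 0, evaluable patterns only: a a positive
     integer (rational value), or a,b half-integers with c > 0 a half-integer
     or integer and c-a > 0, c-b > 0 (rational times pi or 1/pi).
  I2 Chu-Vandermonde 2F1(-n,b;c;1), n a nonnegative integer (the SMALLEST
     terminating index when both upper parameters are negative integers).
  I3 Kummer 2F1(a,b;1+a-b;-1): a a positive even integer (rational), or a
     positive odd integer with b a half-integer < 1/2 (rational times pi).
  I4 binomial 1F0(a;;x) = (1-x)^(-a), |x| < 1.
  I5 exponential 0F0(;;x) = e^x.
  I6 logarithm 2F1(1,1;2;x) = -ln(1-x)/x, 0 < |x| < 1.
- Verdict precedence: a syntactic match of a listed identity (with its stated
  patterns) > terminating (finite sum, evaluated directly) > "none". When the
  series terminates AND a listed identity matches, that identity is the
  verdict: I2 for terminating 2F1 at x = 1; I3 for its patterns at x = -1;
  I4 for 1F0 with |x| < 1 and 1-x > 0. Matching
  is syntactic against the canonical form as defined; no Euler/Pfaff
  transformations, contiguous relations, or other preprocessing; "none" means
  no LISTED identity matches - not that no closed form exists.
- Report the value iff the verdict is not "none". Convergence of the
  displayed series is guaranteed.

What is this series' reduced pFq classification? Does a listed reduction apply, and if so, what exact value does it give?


Classification (C = -3/10): 2F1 with upper {-4, -4}, lower {4/3}, argument x = 1. Verdict at x = 1: Vandermonde's identity (I2) matches (terminating 2F1 at x = 1 with n = 4, b = -4, c = 4/3). Value: -1254/91.

Key step: t_0 being -3/10, the ratio is unreduced: k + 1/2 divides both sides (prefactor -3/10).
Term ratio: r(k) = 1 * (k-4) (k-4) / [(k+4/3) (k+1)] - rational; roots negated = parameters, x = 1, C = -3/10.


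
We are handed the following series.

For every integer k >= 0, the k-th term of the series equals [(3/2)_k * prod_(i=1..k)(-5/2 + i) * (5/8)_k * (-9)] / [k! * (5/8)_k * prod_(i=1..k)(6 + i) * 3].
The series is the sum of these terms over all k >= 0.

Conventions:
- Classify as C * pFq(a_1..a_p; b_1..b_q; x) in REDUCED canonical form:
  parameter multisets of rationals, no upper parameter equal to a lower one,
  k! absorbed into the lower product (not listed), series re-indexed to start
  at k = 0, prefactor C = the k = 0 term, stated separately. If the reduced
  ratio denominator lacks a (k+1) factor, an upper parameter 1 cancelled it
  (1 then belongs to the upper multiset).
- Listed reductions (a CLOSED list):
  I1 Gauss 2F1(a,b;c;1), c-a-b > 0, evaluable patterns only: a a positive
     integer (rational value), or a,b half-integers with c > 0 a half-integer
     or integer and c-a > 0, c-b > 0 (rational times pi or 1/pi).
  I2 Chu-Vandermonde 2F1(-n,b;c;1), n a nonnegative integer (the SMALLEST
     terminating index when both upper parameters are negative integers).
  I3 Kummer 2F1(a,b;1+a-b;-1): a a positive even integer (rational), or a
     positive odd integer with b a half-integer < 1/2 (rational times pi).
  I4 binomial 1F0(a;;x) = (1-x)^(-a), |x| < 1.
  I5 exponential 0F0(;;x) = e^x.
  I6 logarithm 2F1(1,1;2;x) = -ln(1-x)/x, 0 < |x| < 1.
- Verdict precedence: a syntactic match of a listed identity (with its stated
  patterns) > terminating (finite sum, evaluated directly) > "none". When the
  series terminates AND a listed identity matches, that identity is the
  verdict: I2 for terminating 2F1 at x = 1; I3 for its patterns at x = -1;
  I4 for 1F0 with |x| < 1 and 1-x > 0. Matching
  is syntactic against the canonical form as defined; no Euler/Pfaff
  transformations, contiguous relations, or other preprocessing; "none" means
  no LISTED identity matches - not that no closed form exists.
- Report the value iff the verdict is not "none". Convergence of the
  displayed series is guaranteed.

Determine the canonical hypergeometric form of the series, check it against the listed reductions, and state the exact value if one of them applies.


Prefactor -3, argument 1: 2F1 with upper {-3/2, 3/2} over lower {7}. Verdict at x = 1: Gauss's theorem I1 (half-integer case) matches (x = 1; upper {-3/2, 3/2} half-integers, c = 7 in the evaluable pattern). Sum: (-2097152/315315) / pi.

First insight: x = 1 and the parameter 5/8 appears in both the upper and lower lists and cancels.
Consecutive-term ratio: r(k) = 1 * (k-3/2) (k+3/2) / [(k+7) (k+1)] - rational in k. x = 1; t_0 = -3; negate the roots.


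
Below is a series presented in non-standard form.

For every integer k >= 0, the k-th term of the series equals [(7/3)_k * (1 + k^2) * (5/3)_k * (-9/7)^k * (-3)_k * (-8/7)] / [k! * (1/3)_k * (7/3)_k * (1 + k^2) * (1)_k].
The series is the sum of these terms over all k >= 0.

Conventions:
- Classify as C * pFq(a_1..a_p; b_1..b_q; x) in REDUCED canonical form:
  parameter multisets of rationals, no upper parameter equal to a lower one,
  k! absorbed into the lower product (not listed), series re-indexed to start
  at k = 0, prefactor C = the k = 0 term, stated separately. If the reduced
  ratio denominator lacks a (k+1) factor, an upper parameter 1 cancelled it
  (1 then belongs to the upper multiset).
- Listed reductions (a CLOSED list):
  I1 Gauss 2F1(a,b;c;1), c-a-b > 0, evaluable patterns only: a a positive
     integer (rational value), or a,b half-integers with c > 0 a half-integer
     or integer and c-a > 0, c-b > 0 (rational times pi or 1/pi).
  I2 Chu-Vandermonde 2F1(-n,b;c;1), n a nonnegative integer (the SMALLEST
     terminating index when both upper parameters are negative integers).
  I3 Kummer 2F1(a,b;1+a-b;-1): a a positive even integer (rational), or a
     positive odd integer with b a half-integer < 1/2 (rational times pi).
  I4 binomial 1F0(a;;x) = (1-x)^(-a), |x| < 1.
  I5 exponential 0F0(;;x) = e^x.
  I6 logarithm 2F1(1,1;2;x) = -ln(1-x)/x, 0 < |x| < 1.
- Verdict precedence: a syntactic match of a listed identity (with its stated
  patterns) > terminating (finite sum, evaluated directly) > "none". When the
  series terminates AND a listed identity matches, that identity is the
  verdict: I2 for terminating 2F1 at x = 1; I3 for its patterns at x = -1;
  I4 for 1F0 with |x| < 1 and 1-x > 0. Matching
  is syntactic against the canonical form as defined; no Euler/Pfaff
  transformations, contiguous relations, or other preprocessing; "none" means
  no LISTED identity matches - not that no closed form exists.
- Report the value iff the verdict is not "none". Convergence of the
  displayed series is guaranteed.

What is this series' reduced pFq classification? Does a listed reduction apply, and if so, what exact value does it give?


At argument -9/7: a 2F2 with upper {-3, 5/3}, lower {1/3, 1}, scaled by C = -8/7. Verdict: terminating - the sum ends at index 3 because -3 is a negative integer; exact evaluation follows. Exact value: -972848/16807.

The tell: with t_0 = -8/7, the denominator's factorial ratio (C = -8/7) is a lower Pochhammer.
Ratio: r(k) = (-9/7) * (k-3) (k+5/3) / [(k+1/3) (k+1) (k+1)] - rational; roots negated = parameters, x = (-9/7), C = -8/7.


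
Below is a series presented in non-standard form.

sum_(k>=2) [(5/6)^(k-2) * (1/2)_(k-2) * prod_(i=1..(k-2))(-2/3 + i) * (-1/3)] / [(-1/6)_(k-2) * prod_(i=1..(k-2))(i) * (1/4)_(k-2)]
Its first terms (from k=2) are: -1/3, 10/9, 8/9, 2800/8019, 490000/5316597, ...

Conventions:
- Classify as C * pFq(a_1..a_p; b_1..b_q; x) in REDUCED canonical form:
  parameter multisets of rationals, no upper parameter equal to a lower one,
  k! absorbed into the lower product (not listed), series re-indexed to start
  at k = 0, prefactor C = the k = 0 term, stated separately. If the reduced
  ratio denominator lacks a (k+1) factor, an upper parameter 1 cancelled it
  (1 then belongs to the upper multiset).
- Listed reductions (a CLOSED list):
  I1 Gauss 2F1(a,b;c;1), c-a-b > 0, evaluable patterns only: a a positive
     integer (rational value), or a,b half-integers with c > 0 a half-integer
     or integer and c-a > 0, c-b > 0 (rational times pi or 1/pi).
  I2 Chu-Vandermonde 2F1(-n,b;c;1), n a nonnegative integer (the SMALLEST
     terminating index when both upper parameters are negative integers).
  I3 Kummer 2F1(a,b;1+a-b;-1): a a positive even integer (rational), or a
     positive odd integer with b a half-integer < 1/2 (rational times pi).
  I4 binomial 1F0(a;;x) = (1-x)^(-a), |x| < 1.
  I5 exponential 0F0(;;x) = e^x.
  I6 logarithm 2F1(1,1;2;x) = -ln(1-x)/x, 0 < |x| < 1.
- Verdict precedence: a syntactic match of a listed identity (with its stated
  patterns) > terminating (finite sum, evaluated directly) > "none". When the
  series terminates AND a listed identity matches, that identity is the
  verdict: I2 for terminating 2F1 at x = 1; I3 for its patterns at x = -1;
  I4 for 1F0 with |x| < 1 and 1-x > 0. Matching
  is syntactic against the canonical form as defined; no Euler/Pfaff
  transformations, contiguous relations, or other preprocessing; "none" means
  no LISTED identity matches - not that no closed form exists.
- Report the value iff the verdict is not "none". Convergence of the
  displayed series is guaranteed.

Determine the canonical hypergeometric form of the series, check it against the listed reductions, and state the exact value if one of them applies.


This is -1/3 * 2F2(1/3, 1/2; -1/6, 1/4; 5/6) in reduced canonical form. Verdict: none here - no I1-I6 shape fits x = 5/6 with lower {-1/6, 1/4}.

Structural cue: x = (5/6) and the product of the first k integers (prefactor -1/3) is k!.
Consecutive-term ratio: r(k) = (5/6) * (k+1/3) (k+1/2) / [(k-1/6) (k+1/4) (k+1)] - poly over poly, x = (5/6) from leading terms; C = -1/3 at k = 0.


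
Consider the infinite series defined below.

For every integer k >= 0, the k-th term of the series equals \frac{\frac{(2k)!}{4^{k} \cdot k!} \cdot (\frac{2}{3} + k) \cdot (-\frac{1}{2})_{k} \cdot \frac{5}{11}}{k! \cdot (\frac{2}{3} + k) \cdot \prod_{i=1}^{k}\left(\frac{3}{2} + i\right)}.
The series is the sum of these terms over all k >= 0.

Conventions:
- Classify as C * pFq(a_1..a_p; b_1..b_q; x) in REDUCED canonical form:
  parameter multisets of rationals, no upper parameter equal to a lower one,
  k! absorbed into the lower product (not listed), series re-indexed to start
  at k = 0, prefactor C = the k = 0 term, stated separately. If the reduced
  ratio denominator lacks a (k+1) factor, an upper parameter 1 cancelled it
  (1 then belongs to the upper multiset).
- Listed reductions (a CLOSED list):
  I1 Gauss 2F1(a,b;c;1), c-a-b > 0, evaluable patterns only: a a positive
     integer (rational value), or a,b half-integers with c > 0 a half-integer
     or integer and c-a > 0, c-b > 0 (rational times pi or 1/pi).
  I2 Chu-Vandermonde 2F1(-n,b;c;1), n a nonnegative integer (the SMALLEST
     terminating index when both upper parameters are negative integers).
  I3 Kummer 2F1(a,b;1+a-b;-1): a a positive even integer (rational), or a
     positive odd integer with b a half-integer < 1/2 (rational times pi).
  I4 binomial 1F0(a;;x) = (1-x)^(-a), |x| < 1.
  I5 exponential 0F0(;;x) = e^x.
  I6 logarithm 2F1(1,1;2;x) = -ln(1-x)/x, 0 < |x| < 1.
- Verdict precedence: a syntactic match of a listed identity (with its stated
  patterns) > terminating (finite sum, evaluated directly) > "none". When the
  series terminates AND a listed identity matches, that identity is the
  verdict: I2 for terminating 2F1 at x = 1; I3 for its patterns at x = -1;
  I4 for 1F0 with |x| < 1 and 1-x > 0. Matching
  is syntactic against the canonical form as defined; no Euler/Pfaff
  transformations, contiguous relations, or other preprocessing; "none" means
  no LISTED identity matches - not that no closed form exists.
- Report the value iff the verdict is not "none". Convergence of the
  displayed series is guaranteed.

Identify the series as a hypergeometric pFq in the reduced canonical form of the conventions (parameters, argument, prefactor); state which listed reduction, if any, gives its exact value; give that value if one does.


With C = \frac{5}{11}: the canonical form is 2F1(-\frac{1}{2}, \frac{1}{2}; \frac{5}{2}; 1). Verdict: Gauss's theorem I1 (half-integer case) fires (x = 1; upper {-\frac{1}{2}, \frac{1}{2}} half-integers, c = \frac{5}{2} in the evaluable pattern). Its exact value is \frac{45}{352} \cdot \pi.

Key step: t_0 = \frac{5}{11} here, and the factor k + 2/3 cancels (top and bottom), leaving C = 5/11.
Adjacent-term ratio: r(k) = 1 * (k-\frac{1}{2}) (k+\frac{1}{2}) / [(k+\frac{5}{2}) (k+1)] ; factor over Q: parameters, x = 1, and C = \frac{5}{11}.


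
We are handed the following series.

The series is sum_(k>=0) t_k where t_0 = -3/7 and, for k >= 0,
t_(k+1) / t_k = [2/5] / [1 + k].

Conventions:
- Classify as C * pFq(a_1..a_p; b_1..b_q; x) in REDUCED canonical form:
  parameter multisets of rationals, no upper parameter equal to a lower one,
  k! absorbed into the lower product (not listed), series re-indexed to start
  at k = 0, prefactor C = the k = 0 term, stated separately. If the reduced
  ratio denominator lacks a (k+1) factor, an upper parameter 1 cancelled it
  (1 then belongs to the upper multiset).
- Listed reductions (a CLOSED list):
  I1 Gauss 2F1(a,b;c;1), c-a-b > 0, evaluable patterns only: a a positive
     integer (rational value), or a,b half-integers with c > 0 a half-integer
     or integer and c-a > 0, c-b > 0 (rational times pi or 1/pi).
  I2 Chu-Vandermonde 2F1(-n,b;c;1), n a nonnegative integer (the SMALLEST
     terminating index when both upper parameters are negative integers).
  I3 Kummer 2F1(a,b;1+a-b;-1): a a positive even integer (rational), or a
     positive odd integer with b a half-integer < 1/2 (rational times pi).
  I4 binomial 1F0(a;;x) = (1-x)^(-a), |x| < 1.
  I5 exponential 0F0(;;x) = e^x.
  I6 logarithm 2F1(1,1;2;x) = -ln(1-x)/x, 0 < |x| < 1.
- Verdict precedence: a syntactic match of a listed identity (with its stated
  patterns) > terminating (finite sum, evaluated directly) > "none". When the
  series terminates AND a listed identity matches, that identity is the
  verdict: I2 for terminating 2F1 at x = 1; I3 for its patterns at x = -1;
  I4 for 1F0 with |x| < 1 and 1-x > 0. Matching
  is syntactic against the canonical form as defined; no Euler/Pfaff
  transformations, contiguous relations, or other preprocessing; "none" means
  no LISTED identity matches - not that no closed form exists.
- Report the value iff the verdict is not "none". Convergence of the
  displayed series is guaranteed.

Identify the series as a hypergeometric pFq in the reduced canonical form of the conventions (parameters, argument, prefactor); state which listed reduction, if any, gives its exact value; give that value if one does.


This is -3/7 * 0F0(-; -; 2/5) in reduced canonical form. Verdict (x = 2/5): the I5 exponential reduction applies (the 0F0 exponential series at x = 2/5). Hence: (-3/7) * e^(2/5).

The tell: from the first term -3/7: roots of the ratio polynomials (C = -3/7) are the negated parameters.
Adjacent-term ratio: r(k) = (2/5) * 1 / [(k+1)] - rational in k. x = (2/5); t_0 = -3/7; negate the roots.


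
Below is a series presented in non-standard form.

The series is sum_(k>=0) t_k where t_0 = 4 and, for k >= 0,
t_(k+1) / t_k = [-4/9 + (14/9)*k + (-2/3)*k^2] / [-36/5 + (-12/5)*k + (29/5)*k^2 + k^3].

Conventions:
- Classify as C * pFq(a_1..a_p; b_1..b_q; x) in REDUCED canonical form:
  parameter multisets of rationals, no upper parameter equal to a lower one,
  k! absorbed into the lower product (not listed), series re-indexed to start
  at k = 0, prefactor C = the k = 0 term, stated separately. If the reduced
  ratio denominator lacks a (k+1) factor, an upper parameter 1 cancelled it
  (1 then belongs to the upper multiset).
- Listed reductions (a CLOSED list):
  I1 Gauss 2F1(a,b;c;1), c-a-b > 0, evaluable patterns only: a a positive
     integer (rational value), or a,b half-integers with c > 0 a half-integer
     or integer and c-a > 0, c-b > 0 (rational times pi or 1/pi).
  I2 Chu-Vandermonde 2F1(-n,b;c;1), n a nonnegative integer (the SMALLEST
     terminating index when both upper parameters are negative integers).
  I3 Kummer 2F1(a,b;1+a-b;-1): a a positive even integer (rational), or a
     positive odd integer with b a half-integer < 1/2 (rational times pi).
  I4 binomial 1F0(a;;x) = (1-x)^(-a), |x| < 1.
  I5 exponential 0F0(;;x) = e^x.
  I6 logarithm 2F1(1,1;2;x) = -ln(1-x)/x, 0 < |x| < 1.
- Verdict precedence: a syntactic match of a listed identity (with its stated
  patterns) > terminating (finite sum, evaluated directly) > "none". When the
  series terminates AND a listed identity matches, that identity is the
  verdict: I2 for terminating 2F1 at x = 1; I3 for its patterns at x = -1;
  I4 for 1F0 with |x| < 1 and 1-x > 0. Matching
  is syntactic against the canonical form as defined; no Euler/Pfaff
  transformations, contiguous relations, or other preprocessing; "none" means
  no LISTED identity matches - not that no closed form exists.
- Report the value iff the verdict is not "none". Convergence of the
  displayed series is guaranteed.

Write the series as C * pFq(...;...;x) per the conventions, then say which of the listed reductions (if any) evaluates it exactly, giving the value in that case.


This is 4 * 2F2(-2, -1/3; -6/5, 6; -2/3) in reduced canonical form. Verdict: terminating. (-2)_k vanishes past k = 2, leaving a 3-term sum, computed directly. Its exact value is 21472/5103.

The tell: from the first term 4: the expanded ratio factors over Q; prefactor 4, roots give parameters.
Term ratio: r(k) = (-2/3) * (k-2) (k-1/3) / [(k-6/5) (k+6) (k+1)] - rational in k. x = (-2/3); t_0 = 4; negate the roots.


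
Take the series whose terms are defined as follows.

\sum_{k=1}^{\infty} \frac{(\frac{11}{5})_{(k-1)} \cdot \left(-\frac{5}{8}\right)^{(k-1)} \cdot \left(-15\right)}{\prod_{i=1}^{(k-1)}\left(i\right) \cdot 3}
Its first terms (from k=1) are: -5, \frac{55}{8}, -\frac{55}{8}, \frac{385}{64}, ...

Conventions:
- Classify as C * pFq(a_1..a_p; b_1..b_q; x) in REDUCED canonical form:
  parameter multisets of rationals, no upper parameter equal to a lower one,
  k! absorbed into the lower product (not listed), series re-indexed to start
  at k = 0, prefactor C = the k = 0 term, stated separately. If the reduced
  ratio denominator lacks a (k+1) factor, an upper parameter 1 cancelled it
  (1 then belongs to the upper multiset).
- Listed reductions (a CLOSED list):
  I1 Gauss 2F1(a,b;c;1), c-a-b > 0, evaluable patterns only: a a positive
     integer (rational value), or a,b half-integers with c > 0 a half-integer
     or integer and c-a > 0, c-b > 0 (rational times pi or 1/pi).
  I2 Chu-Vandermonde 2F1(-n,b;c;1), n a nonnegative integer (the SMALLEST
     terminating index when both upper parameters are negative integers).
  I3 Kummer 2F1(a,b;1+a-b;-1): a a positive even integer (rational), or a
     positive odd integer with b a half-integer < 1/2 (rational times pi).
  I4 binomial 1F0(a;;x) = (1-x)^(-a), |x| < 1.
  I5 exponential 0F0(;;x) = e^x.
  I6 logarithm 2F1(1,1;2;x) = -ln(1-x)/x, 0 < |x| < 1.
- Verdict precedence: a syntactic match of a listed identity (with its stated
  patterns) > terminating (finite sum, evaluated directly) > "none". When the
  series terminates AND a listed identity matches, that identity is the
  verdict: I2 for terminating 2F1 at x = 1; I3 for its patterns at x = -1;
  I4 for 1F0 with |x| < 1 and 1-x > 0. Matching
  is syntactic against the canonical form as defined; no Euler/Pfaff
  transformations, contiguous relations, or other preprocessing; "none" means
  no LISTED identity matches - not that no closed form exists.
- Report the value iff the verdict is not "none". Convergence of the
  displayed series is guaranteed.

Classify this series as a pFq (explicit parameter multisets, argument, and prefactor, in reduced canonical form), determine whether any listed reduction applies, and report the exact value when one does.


Classification (C = -5): 1F0 with upper {\frac{11}{5}}, lower {-}, argument x = -\frac{5}{8}. Verdict at x = -\frac{5}{8}: the binomial series (I4) matches (the 1F0 binomial series: exponent -11/5, x = -\frac{5}{8}). Sum: \left(-5\right) \cdot \left(\frac{13}{8}\right)^{-\frac{11}{5}}.

Key step: t_0 = -5 here, and the constant factors (prefactor -5) combine into one prefactor.
Consecutive-term ratio: r(k) = -\frac{5}{8} * (k+\frac{11}{5}) / [(k+1)] - rational; roots negated = parameters, x = -\frac{5}{8}, C = -5.


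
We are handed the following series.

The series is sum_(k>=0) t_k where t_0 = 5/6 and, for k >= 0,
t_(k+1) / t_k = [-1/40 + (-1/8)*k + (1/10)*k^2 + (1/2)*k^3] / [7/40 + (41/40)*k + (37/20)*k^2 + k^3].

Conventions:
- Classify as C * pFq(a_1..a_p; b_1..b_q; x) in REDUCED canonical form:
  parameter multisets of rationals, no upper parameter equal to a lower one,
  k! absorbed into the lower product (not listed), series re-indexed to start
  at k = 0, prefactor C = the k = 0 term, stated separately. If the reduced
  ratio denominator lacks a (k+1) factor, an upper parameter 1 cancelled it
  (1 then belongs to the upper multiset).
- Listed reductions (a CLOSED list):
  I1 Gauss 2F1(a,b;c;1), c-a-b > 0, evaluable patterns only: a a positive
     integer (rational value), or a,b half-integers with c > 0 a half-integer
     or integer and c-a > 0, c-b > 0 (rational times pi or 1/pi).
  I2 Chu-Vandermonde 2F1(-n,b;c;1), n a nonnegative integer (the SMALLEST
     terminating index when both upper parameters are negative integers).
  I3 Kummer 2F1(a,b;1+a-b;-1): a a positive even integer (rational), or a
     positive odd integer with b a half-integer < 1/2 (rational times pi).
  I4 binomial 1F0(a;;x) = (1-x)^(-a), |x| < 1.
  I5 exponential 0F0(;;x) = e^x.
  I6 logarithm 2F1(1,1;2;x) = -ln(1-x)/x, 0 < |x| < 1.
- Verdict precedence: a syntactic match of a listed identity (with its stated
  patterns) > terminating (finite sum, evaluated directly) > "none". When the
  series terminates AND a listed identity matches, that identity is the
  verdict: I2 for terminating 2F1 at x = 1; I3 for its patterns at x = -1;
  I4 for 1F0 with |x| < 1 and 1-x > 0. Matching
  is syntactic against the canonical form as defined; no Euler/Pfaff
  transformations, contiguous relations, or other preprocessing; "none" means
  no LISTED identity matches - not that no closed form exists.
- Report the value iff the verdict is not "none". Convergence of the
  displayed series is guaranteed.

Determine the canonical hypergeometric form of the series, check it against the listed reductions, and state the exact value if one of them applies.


x = 1/2 here; the reduced form reads 2F1, upper {-1/2, 1/5}, lower {7/20}, C = 5/6. Verdict: none. A 2F1 with upper {-1/2, 1/5} fits none of I1-I6 at x = 1/2; the sum runs forever.

First insight: x = (1/2) and roots of the ratio polynomials (C = 5/6, x = 1/2) are the negated parameters.
Step ratio: r(k) = (1/2) * (k-1/2) (k+1/5) / [(k+7/20) (k+1)] ; factor over Q: parameters, x = (1/2), and C = 5/6.


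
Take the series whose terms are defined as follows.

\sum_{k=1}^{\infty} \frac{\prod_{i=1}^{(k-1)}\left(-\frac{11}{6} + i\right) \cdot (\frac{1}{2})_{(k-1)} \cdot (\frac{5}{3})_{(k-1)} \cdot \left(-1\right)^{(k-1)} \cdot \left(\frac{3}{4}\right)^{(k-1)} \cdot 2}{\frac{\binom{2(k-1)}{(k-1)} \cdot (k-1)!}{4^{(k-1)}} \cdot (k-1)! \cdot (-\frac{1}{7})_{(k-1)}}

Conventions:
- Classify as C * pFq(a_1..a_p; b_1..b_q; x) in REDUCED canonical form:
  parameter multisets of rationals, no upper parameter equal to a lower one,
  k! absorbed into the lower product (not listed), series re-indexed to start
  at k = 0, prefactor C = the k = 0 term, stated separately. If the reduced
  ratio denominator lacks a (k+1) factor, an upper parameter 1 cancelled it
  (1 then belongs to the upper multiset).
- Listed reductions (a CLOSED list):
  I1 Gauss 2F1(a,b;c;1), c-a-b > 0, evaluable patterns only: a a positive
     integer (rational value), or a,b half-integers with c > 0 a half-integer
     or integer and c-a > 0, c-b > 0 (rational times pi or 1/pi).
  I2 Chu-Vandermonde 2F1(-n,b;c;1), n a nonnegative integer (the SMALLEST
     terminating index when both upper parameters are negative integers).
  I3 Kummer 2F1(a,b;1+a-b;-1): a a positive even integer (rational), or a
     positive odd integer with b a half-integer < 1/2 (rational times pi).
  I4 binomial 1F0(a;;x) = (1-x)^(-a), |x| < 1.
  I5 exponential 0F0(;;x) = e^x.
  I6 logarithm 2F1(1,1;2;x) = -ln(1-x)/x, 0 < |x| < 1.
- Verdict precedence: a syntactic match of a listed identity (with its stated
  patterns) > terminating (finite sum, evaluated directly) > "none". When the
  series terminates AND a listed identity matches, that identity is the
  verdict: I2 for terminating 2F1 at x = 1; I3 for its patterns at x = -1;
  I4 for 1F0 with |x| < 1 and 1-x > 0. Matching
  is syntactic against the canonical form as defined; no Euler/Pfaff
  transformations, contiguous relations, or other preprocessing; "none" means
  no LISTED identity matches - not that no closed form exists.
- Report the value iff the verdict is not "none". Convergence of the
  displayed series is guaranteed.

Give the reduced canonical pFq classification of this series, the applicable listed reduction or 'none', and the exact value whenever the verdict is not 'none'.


Key step: t_0 = 2 here, and the (-1)^k factor (C = 2) folds into the argument's sign.
Ratio: r(k) = -\frac{3}{4} * (k-\frac{5}{6}) (k+\frac{5}{3}) / [(k-\frac{1}{7}) (k+1)] - rational; roots negated = parameters, x = -\frac{3}{4}, C = 2.

Canonical form: C = 2 times 2F1 with upper {-\frac{5}{6}, \frac{5}{3}}, lower {-\frac{1}{7}}, x = -\frac{3}{4}. Verdict: none. A 2F1 with upper {-\frac{5}{6}, \frac{5}{3}} fits none of I1-I6 at x = -\frac{3}{4}; the sum runs forever.


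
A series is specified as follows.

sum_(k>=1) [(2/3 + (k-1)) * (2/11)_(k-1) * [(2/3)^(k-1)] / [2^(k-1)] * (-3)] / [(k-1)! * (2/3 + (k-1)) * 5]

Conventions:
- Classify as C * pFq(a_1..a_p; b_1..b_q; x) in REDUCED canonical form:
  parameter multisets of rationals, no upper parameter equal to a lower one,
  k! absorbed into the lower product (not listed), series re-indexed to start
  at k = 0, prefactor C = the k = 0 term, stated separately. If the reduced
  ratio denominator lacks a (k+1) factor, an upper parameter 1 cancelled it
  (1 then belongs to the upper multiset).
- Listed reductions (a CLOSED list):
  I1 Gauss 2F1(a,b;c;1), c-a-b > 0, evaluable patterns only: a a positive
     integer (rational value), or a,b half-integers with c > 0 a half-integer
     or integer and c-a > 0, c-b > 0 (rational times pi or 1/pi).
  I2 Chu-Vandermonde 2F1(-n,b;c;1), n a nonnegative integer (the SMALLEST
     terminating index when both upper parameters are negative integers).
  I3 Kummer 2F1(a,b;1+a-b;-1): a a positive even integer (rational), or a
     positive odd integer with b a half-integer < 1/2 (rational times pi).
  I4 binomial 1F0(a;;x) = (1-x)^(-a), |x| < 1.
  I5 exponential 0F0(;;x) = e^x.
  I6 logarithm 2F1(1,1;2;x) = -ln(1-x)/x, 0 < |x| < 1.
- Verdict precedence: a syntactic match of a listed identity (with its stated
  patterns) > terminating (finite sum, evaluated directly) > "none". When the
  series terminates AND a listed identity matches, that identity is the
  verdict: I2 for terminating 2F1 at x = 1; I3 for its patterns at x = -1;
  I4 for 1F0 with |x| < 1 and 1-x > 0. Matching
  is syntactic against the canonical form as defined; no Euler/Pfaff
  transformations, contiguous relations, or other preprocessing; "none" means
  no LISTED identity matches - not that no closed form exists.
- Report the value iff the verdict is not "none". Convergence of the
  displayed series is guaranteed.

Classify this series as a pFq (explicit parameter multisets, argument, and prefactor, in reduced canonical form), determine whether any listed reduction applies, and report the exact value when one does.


x = 1/3 here; the reduced form reads 1F0, upper {2/11}, lower {-}, C = -3/5. Verdict: binomial (I4) applies (the 1F0 binomial series: exponent -2/11, x = 1/3). Exact value: (-3/5) * (2/3)^(-2/11).

Structural cue: t_0 being -3/5, the two k-th powers (C = -3/5, x = 1/3) combine into one argument.
Adjacent-term ratio: r(k) = (1/3) * (k+2/11) / [(k+1)] - rational in k. x = (1/3); t_0 = -3/5; negate the roots.


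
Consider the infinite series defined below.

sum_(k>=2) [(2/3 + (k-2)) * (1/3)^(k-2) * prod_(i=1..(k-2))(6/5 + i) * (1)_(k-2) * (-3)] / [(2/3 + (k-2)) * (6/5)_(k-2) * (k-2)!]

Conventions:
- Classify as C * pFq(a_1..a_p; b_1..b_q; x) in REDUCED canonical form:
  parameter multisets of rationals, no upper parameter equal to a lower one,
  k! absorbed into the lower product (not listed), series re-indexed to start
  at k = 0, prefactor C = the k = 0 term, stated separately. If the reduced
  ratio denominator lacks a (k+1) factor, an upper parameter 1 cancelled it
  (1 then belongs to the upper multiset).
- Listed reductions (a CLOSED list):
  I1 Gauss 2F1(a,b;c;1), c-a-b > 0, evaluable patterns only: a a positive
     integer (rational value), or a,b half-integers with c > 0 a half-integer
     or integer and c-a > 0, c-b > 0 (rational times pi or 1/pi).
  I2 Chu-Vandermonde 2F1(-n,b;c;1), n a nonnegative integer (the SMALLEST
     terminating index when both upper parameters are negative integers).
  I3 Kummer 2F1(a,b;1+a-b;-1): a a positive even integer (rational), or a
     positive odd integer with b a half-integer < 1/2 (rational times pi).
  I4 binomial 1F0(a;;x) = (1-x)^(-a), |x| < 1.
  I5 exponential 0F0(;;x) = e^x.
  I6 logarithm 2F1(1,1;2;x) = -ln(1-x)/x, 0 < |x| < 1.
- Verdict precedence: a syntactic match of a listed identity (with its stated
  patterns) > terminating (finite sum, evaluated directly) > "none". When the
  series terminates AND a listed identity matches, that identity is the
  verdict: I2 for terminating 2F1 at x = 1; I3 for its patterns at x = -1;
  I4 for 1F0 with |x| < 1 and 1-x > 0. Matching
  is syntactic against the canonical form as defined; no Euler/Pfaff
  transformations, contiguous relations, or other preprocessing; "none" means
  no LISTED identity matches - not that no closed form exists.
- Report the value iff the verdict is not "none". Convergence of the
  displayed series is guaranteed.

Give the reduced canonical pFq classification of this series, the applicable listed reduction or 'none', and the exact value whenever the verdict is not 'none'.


The series (x = 1/3) is 2F1: upper {1, 11/5}, lower {6/5}, prefactor -3. Verdict: none - this 2F1 at x = 1/3 matches no listed pattern, and upper {1, 11/5} holds no stopper.

The tell: with t_0 = -3, the running product (C = -3, x = 1/3) telescopes to a rising factorial.
Consecutive-term ratio: r(k) = (1/3) * (k+1) (k+11/5) / [(k+6/5) (k+1)] - rational in k, leading ratio (1/3); with t_0 = -3, classification follows.


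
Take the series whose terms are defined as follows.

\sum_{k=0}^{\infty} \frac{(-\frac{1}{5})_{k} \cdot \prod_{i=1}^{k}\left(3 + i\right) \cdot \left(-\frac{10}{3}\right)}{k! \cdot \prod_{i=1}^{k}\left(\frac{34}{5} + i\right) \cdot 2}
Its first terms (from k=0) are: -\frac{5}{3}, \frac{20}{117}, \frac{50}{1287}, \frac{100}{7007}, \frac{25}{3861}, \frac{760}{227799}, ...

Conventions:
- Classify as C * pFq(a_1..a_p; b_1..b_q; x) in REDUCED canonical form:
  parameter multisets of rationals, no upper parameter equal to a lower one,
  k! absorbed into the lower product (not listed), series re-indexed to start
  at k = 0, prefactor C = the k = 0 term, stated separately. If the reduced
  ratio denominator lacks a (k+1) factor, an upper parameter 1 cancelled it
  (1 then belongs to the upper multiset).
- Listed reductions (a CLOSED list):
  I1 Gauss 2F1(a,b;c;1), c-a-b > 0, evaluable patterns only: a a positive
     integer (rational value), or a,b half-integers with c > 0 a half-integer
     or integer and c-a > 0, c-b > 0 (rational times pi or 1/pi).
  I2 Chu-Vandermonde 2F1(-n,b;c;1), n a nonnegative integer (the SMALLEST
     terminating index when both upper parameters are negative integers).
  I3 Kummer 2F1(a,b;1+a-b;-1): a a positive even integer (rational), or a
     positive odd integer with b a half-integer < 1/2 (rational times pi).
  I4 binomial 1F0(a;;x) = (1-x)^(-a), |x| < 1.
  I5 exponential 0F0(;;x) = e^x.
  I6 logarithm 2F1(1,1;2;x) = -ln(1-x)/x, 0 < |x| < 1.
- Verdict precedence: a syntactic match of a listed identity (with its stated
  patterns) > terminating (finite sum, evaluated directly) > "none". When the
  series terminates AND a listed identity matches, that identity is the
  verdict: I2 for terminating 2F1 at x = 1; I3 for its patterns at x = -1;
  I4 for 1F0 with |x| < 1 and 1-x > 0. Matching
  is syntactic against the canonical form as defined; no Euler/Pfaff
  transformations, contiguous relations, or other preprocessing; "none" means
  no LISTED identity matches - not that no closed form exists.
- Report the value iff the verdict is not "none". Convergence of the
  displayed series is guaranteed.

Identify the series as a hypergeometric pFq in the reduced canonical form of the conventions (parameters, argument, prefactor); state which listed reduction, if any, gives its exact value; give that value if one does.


This is -\frac{5}{3} * 2F1(-\frac{1}{5}, 4; \frac{39}{5}; 1) in reduced canonical form. Verdict at x = 1: Gauss (I1, integer-parameter pattern) matches (x = 1: the Gamma ratio telescopes since c-a-b = 4 > 0 and a = 4 in Z>0). Exact value: -\frac{18734}{13125}.

Structural cue: t_0 = -\frac{5}{3} here, and the lower running product (C = -5/3, x = 1) is a rising factorial.
Term ratio: r(k) = 1 * (k-\frac{1}{5}) (k+4) / [(k+\frac{39}{5}) (k+1)] - rational in k, leading ratio 1; with t_0 = -\frac{5}{3}, classification follows.
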